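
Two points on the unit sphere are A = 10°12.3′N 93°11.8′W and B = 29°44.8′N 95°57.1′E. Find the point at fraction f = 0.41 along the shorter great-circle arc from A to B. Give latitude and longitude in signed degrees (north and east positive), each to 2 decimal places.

64.63°, -117.57°

Central angle δ = 2.4275 rad. Interpolating on the sphere with fraction f = 0.41:
P = [sin((1−f)δ)·A + sin(fδ)·B] / sin δ = 1.5123·A + 1.2810·B in Cartesian coordinates,
giving P = (-0.1983, -0.3799, 0.9035), i.e. latitude 64.63°, longitude -117.57°.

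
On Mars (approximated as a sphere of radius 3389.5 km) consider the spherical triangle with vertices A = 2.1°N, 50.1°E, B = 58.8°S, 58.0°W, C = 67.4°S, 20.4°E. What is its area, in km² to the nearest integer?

3514711 km²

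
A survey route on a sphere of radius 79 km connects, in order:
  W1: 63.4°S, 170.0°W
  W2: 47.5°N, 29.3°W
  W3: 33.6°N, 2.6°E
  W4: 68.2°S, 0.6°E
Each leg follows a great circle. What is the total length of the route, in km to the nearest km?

390 km

Leg W1→W2: central angle 2.6755 rad, distance 211.4 km.
Leg W2→W3: central angle 0.4827 rad, distance 38.1 km.
Leg W3→W4: central angle 1.7769 rad, distance 140.4 km.
Total: 211.4 + 38.1 + 140.4 ≈ 390 km.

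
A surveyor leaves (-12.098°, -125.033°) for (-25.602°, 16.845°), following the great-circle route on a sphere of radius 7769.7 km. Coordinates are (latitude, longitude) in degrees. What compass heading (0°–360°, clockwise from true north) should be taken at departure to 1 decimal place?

With φ₁ = -0.2111, φ₂ = -0.4468, Δλ = 2.4762 rad, the forward-azimuth formula gives
θ = atan2( sin Δλ cos φ₂ , cos φ₁ sin φ₂ − sin φ₁ cos φ₂ cos Δλ ) = atan2(0.5567, -0.5712) = 135.74°.
So the initial bearing is 135.7°.

135.7°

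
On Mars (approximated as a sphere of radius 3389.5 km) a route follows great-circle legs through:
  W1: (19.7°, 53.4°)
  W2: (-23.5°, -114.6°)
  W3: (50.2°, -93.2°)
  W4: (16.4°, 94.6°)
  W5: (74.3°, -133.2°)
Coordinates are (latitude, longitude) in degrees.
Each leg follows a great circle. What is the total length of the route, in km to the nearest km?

Leg W1→W2: central angle 2.9360 rad, distance 9951.5 km.
Leg W2→W3: central angle 1.3282 rad, distance 4502.0 km.
Leg W3→W4: central angle 1.9730 rad, distance 6687.6 km.
Leg W4→W5: central angle 1.4732 rad, distance 4993.4 km.
Total: 9951.5 + 4502.0 + 6687.6 + 4993.4 ≈ 26134 km.

26134 km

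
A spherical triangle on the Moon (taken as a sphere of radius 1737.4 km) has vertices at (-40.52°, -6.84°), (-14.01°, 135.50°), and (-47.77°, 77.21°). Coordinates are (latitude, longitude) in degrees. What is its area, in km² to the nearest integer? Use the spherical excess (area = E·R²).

553413 km²

Side lengths (central angles): a = 1.0216, b = 1.0074, c = 2.0115 rad; semiperimeter s = 2.0203.
By l'Huilier's theorem, tan(E/4) = √[tan(s/2) tan((s−a)/2) tan((s−b)/2) tan((s−c)/2)], giving spherical excess E = 0.1833 rad.
Area = E·R² = 0.1833 × (1737.4)² ≈ 553413 km².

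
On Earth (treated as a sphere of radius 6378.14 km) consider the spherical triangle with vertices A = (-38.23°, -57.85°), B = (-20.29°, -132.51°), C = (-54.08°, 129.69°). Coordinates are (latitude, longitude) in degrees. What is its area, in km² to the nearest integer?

Side lengths (central angles): a = 1.3632, b = 1.5265, c = 1.1489 rad; semiperimeter s = 2.0193.
By l'Huilier's theorem, tan(E/4) = √[tan(s/2) tan((s−a)/2) tan((s−b)/2) tan((s−c)/2)], giving spherical excess E = 0.9860 rad.
Area = E·R² = 0.9860 × (6378.14)² ≈ 40111407 km².

40111407 km²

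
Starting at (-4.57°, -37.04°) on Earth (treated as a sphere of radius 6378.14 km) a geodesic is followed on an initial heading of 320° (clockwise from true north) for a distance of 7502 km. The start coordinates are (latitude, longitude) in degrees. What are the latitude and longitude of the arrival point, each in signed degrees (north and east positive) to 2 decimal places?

42.40°, -90.51°

Angular distance δ = d/R = 7502/6378.14 = 1.17620 rad; initial bearing θ = 5.5851 rad.
sin φ₂ = sin φ₁ cos δ + cos φ₁ sin δ cos θ = (-0.0797)(0.3844) + (0.9968)(0.9232)(0.7660) = 0.6743, so φ₂ = 42.40°.
Δλ = atan2(sin θ sin δ cos φ₁, cos δ − sin φ₁ sin φ₂) = atan2(-0.5915, 0.4382) = -53.471°.
λ₂ = -37.040° − 53.471° = -90.51°.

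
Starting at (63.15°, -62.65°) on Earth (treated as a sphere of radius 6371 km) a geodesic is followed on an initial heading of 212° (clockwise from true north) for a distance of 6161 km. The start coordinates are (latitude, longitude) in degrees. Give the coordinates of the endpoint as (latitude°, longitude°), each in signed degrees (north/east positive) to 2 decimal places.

Angular distance δ = d/R = 6161/6371 = 0.96704 rad; initial bearing θ = 3.7001 rad.
sin φ₂ = sin φ₁ cos δ + cos φ₁ sin δ cos θ = (0.8922)(0.5677) + (0.4517)(0.8232)(-0.8480) = 0.1912, so φ₂ = 11.02°.
Δλ = atan2(sin θ sin δ cos φ₁, cos δ − sin φ₁ sin φ₂) = atan2(-0.1970, 0.3971) = -26.387°.
λ₂ = -62.650° − 26.387° = -89.04°.

11.02°, -89.04°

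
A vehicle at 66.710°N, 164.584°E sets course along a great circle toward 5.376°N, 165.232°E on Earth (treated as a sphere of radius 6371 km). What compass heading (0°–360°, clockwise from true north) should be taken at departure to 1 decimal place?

179.3°

With φ₁ = 1.1643, φ₂ = 0.0938, Δλ = 0.0113 rad, the forward-azimuth formula gives
θ = atan2( sin Δλ cos φ₂ , cos φ₁ sin φ₂ − sin φ₁ cos φ₂ cos Δλ ) = atan2(0.0113, -0.8774) = 179.26°.
So the initial bearing is 179.3°.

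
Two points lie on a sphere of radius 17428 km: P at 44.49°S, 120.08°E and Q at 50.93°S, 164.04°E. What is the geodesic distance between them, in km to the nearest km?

9066 km

In radians: φ₁ = -0.7765, φ₂ = -0.8889, Δλ = 43.960° = 0.7672 rad.
cos c = sin φ₁ sin φ₂ + cos φ₁ cos φ₂ cos Δλ = (-0.7008)(-0.7764) + (0.7134)(0.6303)(0.7198) = 0.86772,
so c = arccos(0.86772) = 0.52020 rad.
Distance = R·c = 17428 × 0.5202 ≈ 9066 km.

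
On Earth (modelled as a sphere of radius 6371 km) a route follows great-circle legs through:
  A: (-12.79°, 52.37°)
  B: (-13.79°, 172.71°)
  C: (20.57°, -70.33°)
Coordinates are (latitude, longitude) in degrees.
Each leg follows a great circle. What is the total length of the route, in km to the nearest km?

26122 km

Leg A→B: central angle 2.0105 rad, distance 12808.6 km.
Leg B→C: central angle 2.0898 rad, distance 13313.8 km.
Total: 12808.6 + 13313.8 ≈ 26122 km.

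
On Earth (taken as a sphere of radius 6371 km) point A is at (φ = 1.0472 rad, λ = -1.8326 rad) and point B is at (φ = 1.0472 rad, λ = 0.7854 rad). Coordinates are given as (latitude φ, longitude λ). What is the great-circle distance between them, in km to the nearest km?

Let φ₁ = 1.0472 rad, φ₂ = 1.0472 rad, and Δλ = 2.6180 rad.
cos c = sin φ₁ sin φ₂ + cos φ₁ cos φ₂ cos Δλ = (0.8660)(0.8660) + (0.5000)(0.5000)(-0.8660) = 0.53350,
so c = arccos(0.53350) = 1.00807 rad.
Distance = R·c = 6371 × 1.0081 ≈ 6422 km.

6422 km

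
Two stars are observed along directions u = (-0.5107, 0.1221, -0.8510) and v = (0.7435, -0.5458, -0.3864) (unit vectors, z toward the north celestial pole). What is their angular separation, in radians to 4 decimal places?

1.6886 rad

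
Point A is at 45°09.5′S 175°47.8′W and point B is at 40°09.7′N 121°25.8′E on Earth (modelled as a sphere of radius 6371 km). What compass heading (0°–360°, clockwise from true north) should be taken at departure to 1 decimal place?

Δλ = -62.773° = -1.0956 rad.
y = sin Δλ · cos φ₂ = (-0.8892)(0.7642) = -0.6796
x = cos φ₁ sin φ₂ − sin φ₁ cos φ₂ cos Δλ = (0.7052)(0.6449) − (-0.7091)(0.7642)(0.4575) = 0.7027
θ = atan2(y, x) = -44.04°; adding 360° gives 316.0°.

316.0°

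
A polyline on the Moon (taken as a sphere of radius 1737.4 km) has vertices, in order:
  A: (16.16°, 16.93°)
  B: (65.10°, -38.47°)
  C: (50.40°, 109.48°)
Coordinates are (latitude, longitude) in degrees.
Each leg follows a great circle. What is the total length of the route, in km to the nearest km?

3731 km

Leg A→B: central angle 1.0678 rad, distance 1855.1 km.
Leg B→C: central angle 1.0799 rad, distance 1876.2 km.
Total: 1855.1 + 1876.2 ≈ 3731 km.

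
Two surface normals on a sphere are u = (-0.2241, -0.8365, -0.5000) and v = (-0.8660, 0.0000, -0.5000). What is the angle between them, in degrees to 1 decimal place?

63.6°

u·v = 0.4441; |u| = 1.0000, |v| = 1.0000.
cos θ = (u·v)/(|u||v|) = 0.4441, so θ = 63.6°.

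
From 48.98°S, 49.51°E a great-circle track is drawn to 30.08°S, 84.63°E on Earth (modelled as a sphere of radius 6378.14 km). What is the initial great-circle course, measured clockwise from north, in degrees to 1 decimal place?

67.6°

With φ₁ = -0.8549, φ₂ = -0.5250, Δλ = 0.6130 rad, the forward-azimuth formula gives
θ = atan2( sin Δλ cos φ₂ , cos φ₁ sin φ₂ − sin φ₁ cos φ₂ cos Δλ ) = atan2(0.4978, 0.2051) = 67.61°.
So the initial bearing is 67.6°.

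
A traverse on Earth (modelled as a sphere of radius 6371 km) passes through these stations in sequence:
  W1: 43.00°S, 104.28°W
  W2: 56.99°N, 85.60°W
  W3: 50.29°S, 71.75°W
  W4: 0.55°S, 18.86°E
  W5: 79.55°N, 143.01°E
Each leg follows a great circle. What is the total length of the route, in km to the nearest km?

Leg W1→W2: central angle 1.7665 rad, distance 11254.4 km.
Leg W2→W3: central angle 1.8830 rad, distance 11996.6 km.
Leg W3→W4: central angle 1.5702 rad, distance 10003.8 km.
Leg W4→W5: central angle 1.6823 rad, distance 10717.8 km.
Total: 11254.4 + 11996.6 + 10003.8 + 10717.8 ≈ 43973 km.

43973 km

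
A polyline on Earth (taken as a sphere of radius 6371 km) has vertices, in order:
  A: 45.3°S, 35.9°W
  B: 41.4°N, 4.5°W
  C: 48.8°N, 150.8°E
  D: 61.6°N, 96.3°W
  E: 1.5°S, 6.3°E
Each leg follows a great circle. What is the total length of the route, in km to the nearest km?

Leg A→B: central angle 1.5905 rad, distance 10133.1 km.
Leg B→C: central angle 1.5221 rad, distance 9697.2 km.
Leg C→D: central angle 1.0004 rad, distance 6373.6 km.
Leg D→E: central angle 1.6979 rad, distance 10817.2 km.
Total: 10133.1 + 9697.2 + 6373.6 + 10817.2 ≈ 37021 km.

37021 km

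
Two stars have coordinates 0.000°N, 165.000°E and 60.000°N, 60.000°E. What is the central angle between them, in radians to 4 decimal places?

With latitudes φ₁ = 0.000°, φ₂ = 60.000° and longitude difference Δλ = -105.000°:
Haversine: a = sin²(Δφ/2) + cos φ₁ cos φ₂ sin²(Δλ/2) = 0.2500 + (1.0000)(0.5000)(0.6294) = 0.56470.
Central angle c = 2·arcsin(√a) = 1.70057 rad.
So the angular separation is 1.7006 rad.

1.7006 rad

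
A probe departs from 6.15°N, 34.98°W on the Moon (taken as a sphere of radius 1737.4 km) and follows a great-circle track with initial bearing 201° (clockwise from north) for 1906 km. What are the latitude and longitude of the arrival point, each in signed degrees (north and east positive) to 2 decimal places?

Angular distance δ = d/R = 1906/1737.4 = 1.09704 rad; initial bearing θ = 3.5081 rad.
sin φ₂ = sin φ₁ cos δ + cos φ₁ sin δ cos θ = (0.1071)(0.4562) + (0.9942)(0.8899)(-0.9336) = -0.7771, so φ₂ = -51.00°.
Δλ = atan2(sin θ sin δ cos φ₁, cos δ − sin φ₁ sin φ₂) = atan2(-0.3171, 0.5395) = -30.443°.
λ₂ = -34.980° − 30.443° = -65.42°.

-51.00°, -65.42°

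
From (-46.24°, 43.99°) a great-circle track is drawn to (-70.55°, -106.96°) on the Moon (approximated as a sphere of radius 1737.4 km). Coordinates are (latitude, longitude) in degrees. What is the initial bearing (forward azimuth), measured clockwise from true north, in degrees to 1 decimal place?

Δλ = -150.950° = -2.6346 rad.
y = sin Δλ · cos φ₂ = (-0.4856)(0.3330) = -0.1617
x = cos φ₁ sin φ₂ − sin φ₁ cos φ₂ cos Δλ = (0.6916)(-0.9429) − (-0.7222)(0.3330)(-0.8742) = -0.8624
θ = atan2(y, x) = -169.38°; adding 360° gives 190.6°.

190.6°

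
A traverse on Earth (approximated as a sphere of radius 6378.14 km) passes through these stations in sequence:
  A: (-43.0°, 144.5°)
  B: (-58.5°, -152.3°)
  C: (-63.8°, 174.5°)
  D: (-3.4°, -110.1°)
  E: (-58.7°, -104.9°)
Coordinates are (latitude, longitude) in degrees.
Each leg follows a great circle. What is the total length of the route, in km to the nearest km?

Leg A→B: central angle 0.7170 rad, distance 4573.0 km.
Leg B→C: central angle 0.2906 rad, distance 1853.6 km.
Leg C→D: central angle 1.4057 rad, distance 8966.0 km.
Leg D→E: central angle 0.9678 rad, distance 6172.5 km.
Total: 4573.0 + 1853.6 + 8966.0 + 6172.5 ≈ 21565 km.

21565 km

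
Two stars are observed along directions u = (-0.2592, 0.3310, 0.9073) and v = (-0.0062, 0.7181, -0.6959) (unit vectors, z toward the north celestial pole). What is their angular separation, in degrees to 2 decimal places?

113.09°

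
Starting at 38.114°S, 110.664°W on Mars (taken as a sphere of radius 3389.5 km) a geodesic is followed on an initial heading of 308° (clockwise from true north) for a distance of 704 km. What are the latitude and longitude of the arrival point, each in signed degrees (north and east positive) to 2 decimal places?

-30.27°, -121.51°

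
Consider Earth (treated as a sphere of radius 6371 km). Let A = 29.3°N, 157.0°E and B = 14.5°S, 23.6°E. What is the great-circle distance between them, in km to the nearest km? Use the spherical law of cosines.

Let φ₁ = 0.5114 rad, φ₂ = -0.2531 rad, and Δλ = -2.3283 rad.
cos c = sin φ₁ sin φ₂ + cos φ₁ cos φ₂ cos Δλ = (0.4894)(-0.2504) + (0.8721)(0.9681)(-0.6871) = -0.70263,
so c = arccos(-0.70263) = 2.34989 rad.
Distance = R·c = 6371 × 2.3499 ≈ 14971 km.

14971 km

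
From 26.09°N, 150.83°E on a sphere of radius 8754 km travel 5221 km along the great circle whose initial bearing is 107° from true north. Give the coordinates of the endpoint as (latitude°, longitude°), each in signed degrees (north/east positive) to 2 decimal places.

12.50°, -175.79°

Angular distance δ = d/R = 5221/8754 = 0.59641 rad; initial bearing θ = 1.8675 rad.
sin φ₂ = sin φ₁ cos δ + cos φ₁ sin δ cos θ = (0.4398)(0.8274) + (0.8981)(0.5617)(-0.2924) = 0.2164, so φ₂ = 12.50°.
Δλ = atan2(sin θ sin δ cos φ₁, cos δ − sin φ₁ sin φ₂) = atan2(0.4824, 0.7322) = 33.379°.
λ₂ = 150.830° + 33.379° = 184.21° → -175.79° after wrapping to (−180°, 180°].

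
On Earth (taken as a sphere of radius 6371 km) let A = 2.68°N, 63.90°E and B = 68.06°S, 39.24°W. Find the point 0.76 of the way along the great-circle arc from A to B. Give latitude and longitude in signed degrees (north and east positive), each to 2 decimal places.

-61.69°, 15.87°

Central angle δ = 1.6994 rad. Interpolating on the sphere with fraction f = 0.76:
P = [sin((1−f)δ)·A + sin(fδ)·B] / sin δ = 0.3999·A + 0.9693·B in Cartesian coordinates,
giving P = (0.4562, 0.1297, -0.8804), i.e. latitude -61.69°, longitude 15.87°.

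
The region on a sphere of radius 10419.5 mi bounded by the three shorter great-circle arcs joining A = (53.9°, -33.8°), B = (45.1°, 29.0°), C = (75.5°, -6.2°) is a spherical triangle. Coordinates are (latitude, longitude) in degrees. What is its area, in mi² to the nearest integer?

Side lengths (central angles): a = 0.5913, b = 0.4202, c = 0.7037 rad; semiperimeter s = 0.8577.
By l'Huilier's theorem, tan(E/4) = √[tan(s/2) tan((s−a)/2) tan((s−b)/2) tan((s−c)/2)], giving spherical excess E = 0.1296 rad.
Area = E·R² = 0.1296 × (10419.5)² ≈ 14064753 mi².

14064753 mi²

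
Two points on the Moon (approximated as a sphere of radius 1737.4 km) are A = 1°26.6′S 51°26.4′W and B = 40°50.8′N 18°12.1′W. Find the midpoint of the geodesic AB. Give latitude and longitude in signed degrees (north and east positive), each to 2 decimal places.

Central angle δ = 0.9071 rad. Interpolating on the sphere with fraction f = 0.5:
P = [sin((1−f)δ)·A + sin(fδ)·B] / sin δ = 0.5562·A + 0.5562·B in Cartesian coordinates,
giving P = (0.7463, -0.5662, 0.3498), i.e. latitude 20.47°, longitude -37.19°.

20.47°, -37.19°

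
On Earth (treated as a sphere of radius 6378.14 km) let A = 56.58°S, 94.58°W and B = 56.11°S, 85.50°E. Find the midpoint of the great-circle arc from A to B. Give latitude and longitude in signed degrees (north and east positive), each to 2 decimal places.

-89.76°, 91.93°

Central angle δ = 1.1748 rad. Interpolating on the sphere with fraction f = 0.5:
P = [sin((1−f)δ)·A + sin(fδ)·B] / sin δ = 0.6007·A + 0.6007·B in Cartesian coordinates,
giving P = (-0.0001, 0.0041, -1.0000), i.e. latitude -89.76°, longitude 91.93°.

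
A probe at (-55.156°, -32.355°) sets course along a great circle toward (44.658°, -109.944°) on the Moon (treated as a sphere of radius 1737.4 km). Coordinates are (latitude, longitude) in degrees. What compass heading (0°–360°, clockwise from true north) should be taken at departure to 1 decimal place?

With φ₁ = -0.9627, φ₂ = 0.7794, Δλ = -1.3542 rad, the forward-azimuth formula gives
θ = atan2( sin Δλ cos φ₂ , cos φ₁ sin φ₂ − sin φ₁ cos φ₂ cos Δλ ) = atan2(-0.6947, 0.5271) = -52.81°.
Adding 360° brings this into [0°, 360°): 307.2°.

307.2°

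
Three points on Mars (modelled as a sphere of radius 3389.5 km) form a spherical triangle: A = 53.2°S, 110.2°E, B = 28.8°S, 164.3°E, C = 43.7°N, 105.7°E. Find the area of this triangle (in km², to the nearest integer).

9767262 km²

Side lengths (central angles): a = 1.5736, b = 1.6926, c = 0.8044 rad; semiperimeter s = 2.0352.
By l'Huilier's theorem, tan(E/4) = √[tan(s/2) tan((s−a)/2) tan((s−b)/2) tan((s−c)/2)], giving spherical excess E = 0.8502 rad.
Area = E·R² = 0.8502 × (3389.5)² ≈ 9767262 km².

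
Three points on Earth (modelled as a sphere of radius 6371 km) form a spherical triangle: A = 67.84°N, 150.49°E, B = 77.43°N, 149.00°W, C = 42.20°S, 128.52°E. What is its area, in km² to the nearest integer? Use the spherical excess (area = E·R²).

8032242 km²

Side lengths (central angles): a = 2.2582, b = 1.9422, c = 0.3352 rad; semiperimeter s = 2.2678.
By l'Huilier's theorem, tan(E/4) = √[tan(s/2) tan((s−a)/2) tan((s−b)/2) tan((s−c)/2)], giving spherical excess E = 0.1979 rad.
Area = E·R² = 0.1979 × (6371)² ≈ 8032242 km².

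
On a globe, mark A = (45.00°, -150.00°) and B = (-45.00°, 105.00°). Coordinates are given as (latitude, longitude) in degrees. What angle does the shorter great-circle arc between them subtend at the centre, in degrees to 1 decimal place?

With latitudes φ₁ = 45.000°, φ₂ = -45.000° and longitude difference Δλ = -105.000°:
Haversine: a = sin²(Δφ/2) + cos φ₁ cos φ₂ sin²(Δλ/2) = 0.5000 + (0.7071)(0.7071)(0.6294) = 0.81470.
Central angle c = 2·arcsin(√a) = 2.25159 rad.
So the angular separation is 129.0°.

129.0°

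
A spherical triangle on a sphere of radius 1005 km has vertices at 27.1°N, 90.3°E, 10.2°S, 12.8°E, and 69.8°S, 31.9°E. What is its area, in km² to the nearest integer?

1101876 km²

Side lengths (central angles): a = 1.0618, b = 1.8405, c = 1.4616 rad; semiperimeter s = 2.1820.
By l'Huilier's theorem, tan(E/4) = √[tan(s/2) tan((s−a)/2) tan((s−b)/2) tan((s−c)/2)], giving spherical excess E = 1.0909 rad.
Area = E·R² = 1.0909 × (1005)² ≈ 1101876 km².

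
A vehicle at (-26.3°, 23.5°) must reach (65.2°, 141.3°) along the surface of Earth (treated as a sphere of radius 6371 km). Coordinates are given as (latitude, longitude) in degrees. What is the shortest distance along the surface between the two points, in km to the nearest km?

13931 km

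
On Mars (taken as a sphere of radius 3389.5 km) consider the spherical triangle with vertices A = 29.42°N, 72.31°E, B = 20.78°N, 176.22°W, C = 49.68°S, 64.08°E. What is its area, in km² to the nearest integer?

23574137 km²

Side lengths (central angles): a = 2.1776, b = 1.3865, c = 1.6949 rad; semiperimeter s = 2.6295.
By l'Huilier's theorem, tan(E/4) = √[tan(s/2) tan((s−a)/2) tan((s−b)/2) tan((s−c)/2)], giving spherical excess E = 2.0519 rad.
Area = E·R² = 2.0519 × (3389.5)² ≈ 23574137 km².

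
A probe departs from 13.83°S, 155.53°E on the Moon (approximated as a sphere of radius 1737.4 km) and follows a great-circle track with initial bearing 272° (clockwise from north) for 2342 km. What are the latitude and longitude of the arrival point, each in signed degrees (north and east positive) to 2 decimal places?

-1.13°, 78.40°

Angular distance δ = d/R = 2342/1737.4 = 1.34799 rad; initial bearing θ = 4.7473 rad.
sin φ₂ = sin φ₁ cos δ + cos φ₁ sin δ cos θ = (-0.2390)(0.2210) + (0.9710)(0.9753)(0.0349) = -0.0198, so φ₂ = -1.13°.
Δλ = atan2(sin θ sin δ cos φ₁, cos δ − sin φ₁ sin φ₂) = atan2(-0.9464, 0.2162) = -77.130°.
λ₂ = 155.530° − 77.130° = 78.40°.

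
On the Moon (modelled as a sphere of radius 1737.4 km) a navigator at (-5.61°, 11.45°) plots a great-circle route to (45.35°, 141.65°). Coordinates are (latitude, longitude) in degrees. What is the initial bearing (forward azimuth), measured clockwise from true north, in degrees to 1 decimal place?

39.0°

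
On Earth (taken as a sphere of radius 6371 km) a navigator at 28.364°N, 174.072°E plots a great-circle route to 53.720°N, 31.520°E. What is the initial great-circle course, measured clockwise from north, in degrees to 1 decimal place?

338.9°

With φ₁ = 0.4950, φ₂ = 0.9376, Δλ = -2.4880 rad, the forward-azimuth formula gives
θ = atan2( sin Δλ cos φ₂ , cos φ₁ sin φ₂ − sin φ₁ cos φ₂ cos Δλ ) = atan2(-0.3598, 0.9325) = -21.10°.
Adding 360° brings this into [0°, 360°): 338.9°.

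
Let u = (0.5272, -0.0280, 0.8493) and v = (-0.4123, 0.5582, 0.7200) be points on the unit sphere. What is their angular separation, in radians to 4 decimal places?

u·v = 0.3785; |u| = 1.0000, |v| = 1.0000.
cos θ = (u·v)/(|u||v|) = 0.3785, so θ = 1.1826 rad.

1.1826 rad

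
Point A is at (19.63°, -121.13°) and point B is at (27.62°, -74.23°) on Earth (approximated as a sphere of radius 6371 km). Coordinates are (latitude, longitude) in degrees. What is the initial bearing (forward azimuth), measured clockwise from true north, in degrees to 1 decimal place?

70.2°

Δλ = 46.900° = 0.8186 rad.
y = sin Δλ · cos φ₂ = (0.7302)(0.8860) = 0.6470
x = cos φ₁ sin φ₂ − sin φ₁ cos φ₂ cos Δλ = (0.9419)(0.4636) − (0.3359)(0.8860)(0.6833) = 0.2333
θ = atan2(y, x) = 70.17°, so the bearing is 70.2°.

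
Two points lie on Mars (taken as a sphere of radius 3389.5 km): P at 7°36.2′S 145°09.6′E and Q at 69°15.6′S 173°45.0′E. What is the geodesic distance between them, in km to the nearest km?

Let φ₁ = -0.1327 rad, φ₂ = -1.2088 rad, and Δλ = 0.4990 rad.
cos c = sin φ₁ sin φ₂ + cos φ₁ cos φ₂ cos Δλ = (-0.1323)(-0.9352) + (0.9912)(0.3541)(0.8781) = 0.43195,
so c = arccos(0.43195) = 1.12414 rad.
Distance = R·c = 3389.5 × 1.1241 ≈ 3810 km.

3810 km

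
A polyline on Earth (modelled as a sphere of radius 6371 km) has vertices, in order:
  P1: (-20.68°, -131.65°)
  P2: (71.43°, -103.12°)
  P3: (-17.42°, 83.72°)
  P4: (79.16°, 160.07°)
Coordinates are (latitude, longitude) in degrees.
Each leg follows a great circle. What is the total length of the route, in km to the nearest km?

Leg P1→P2: central angle 1.6439 rad, distance 10473.0 km.
Leg P2→P3: central angle 2.1963 rad, distance 13992.4 km.
Leg P3→P4: central angle 1.8252 rad, distance 11628.5 km.
Total: 10473.0 + 13992.4 + 11628.5 ≈ 36094 km.

36094 km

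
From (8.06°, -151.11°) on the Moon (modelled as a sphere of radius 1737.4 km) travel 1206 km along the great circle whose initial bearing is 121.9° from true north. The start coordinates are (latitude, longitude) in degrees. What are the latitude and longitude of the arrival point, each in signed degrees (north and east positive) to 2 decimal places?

-13.12°, -117.22°

Angular distance δ = d/R = 1206/1737.4 = 0.69414 rad; initial bearing θ = 2.1276 rad.
sin φ₂ = sin φ₁ cos δ + cos φ₁ sin δ cos θ = (0.1402)(0.7686) + (0.9901)(0.6397)(-0.5284) = -0.2269, so φ₂ = -13.12°.
Δλ = atan2(sin θ sin δ cos φ₁, cos δ − sin φ₁ sin φ₂) = atan2(0.5377, 0.8004) = 33.894°.
λ₂ = -151.110° + 33.894° = -117.22°.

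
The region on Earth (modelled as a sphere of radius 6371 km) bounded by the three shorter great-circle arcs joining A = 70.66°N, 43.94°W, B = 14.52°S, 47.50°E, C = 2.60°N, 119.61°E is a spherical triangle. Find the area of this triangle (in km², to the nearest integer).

Side lengths (central angles): a = 1.2811, b = 1.8489, c = 1.8179 rad; semiperimeter s = 2.4739.
By l'Huilier's theorem, tan(E/4) = √[tan(s/2) tan((s−a)/2) tan((s−b)/2) tan((s−c)/2)], giving spherical excess E = 1.7376 rad.
Area = E·R² = 1.7376 × (6371)² ≈ 70526552 km².

70526552 km²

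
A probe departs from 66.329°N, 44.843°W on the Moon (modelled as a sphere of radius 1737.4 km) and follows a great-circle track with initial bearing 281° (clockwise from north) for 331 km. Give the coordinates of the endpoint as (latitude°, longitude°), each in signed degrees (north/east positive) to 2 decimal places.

Angular distance δ = d/R = 331/1737.4 = 0.19051 rad; initial bearing θ = 4.9044 rad.
sin φ₂ = sin φ₁ cos δ + cos φ₁ sin δ cos θ = (0.9159)(0.9819) + (0.4015)(0.1894)(0.1908) = 0.9138, so φ₂ = 66.04°.
Δλ = atan2(sin θ sin δ cos φ₁, cos δ − sin φ₁ sin φ₂) = atan2(-0.0746, 0.1450) = -27.236°.
λ₂ = -44.843° − 27.236° = -72.08°.

66.04°, -72.08°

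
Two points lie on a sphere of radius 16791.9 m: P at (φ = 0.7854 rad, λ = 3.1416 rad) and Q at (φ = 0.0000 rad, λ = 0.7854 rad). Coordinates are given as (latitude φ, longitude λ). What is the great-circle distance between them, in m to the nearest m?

With latitudes φ₁ = 45.000°, φ₂ = 0.000° and longitude difference Δλ = -135.000°:
Haversine: a = sin²(Δφ/2) + cos φ₁ cos φ₂ sin²(Δλ/2) = 0.1464 + (0.7071)(1.0000)(0.8536) = 0.75000.
Central angle c = 2·arcsin(√a) = 2.09440 rad.
Distance = R·c = 16791.9 × 2.0944 ≈ 35169 m.

35169 m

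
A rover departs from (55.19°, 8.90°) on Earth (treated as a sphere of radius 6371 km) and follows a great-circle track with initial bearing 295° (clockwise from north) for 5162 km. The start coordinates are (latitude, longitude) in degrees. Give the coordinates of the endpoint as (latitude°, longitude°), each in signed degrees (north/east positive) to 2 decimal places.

47.80°, -68.89°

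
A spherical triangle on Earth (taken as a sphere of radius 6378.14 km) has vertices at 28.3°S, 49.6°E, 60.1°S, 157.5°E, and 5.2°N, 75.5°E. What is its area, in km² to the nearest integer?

23684508 km²

Side lengths (central angles): a = 1.5803, b = 0.7290, c = 1.2911 rad; semiperimeter s = 1.8002.
By l'Huilier's theorem, tan(E/4) = √[tan(s/2) tan((s−a)/2) tan((s−b)/2) tan((s−c)/2)], giving spherical excess E = 0.5822 rad.
Area = E·R² = 0.5822 × (6378.14)² ≈ 23684508 km².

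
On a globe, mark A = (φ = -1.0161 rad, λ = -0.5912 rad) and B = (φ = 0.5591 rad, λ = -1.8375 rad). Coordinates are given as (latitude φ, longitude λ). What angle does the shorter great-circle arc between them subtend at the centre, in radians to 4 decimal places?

Let φ₁ = -1.0161 rad, φ₂ = 0.5591 rad, and Δλ = -1.2463 rad.
Haversine: a = sin²(Δφ/2) + cos φ₁ cos φ₂ sin²(Δλ/2) = 0.5022 + (0.5267)(0.8477)(0.3406) = 0.65427.
Central angle c = 2·arcsin(√a) = 1.88445 rad.
So the angular separation is 1.8845 rad.

1.8845 rad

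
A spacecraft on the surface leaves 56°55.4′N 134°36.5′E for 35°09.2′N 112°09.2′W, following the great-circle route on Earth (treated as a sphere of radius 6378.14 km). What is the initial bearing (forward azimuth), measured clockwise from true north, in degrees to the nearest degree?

Δλ = 113.238° = 1.9764 rad.
y = sin Δλ · cos φ₂ = (0.9189)(0.8176) = 0.7513
x = cos φ₁ sin φ₂ − sin φ₁ cos φ₂ cos Δλ = (0.5458)(0.5758) − (0.8379)(0.8176)(-0.3946) = 0.5845
θ = atan2(y, x) = 52.11°, so the bearing is 52°.

52°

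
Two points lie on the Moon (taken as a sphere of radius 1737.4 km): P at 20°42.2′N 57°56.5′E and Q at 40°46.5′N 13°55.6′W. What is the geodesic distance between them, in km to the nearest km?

1916 km

Let φ₁ = 0.3613 rad, φ₂ = 0.7117 rad, and Δλ = -1.2543 rad.
Haversine: a = sin²(Δφ/2) + cos φ₁ cos φ₂ sin²(Δλ/2) = 0.0304 + (0.9354)(0.7573)(0.3444) = 0.27433.
Central angle c = 2·arcsin(√a) = 1.10254 rad.
Distance = R·c = 1737.4 × 1.1025 ≈ 1916 km.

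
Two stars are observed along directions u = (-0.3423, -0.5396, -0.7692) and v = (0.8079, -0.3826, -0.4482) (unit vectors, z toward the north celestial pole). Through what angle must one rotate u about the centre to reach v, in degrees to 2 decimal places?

74.06°

u·v = 0.2747; |u| = 1.0000, |v| = 1.0000.
cos θ = (u·v)/(|u||v|) = 0.2747, so θ = 74.06°.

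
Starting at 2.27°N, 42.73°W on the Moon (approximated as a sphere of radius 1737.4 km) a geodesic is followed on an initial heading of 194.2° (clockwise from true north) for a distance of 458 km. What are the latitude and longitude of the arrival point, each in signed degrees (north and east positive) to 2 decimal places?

Angular distance δ = d/R = 458/1737.4 = 0.26361 rad; initial bearing θ = 3.3894 rad.
sin φ₂ = sin φ₁ cos δ + cos φ₁ sin δ cos θ = (0.0396)(0.9655) + (0.9992)(0.2606)(-0.9694) = -0.2142, so φ₂ = -12.37°.
Δλ = atan2(sin θ sin δ cos φ₁, cos δ − sin φ₁ sin φ₂) = atan2(-0.0639, 0.9739) = -3.752°.
λ₂ = -42.730° − 3.752° = -46.48°.

-12.37°, -46.48°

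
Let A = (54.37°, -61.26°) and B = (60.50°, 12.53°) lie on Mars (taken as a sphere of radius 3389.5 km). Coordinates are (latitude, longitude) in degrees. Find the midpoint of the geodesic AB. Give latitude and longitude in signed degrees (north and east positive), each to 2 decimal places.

Central angle δ = 0.6641 rad. Interpolating on the sphere with fraction f = 0.5:
P = [sin((1−f)δ)·A + sin(fδ)·B] / sin δ = 0.5289·A + 0.5289·B in Cartesian coordinates,
giving P = (0.4024, -0.2136, 0.8902), i.e. latitude 62.90°, longitude -27.97°.

62.90°, -27.97°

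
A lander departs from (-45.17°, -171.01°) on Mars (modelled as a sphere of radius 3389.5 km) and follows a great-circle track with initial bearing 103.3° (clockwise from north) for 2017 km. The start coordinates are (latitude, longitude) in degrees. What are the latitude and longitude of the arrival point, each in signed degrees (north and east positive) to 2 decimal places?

Angular distance δ = d/R = 2017/3389.5 = 0.59507 rad; initial bearing θ = 1.8029 rad.
sin φ₂ = sin φ₁ cos δ + cos φ₁ sin δ cos θ = (-0.7092)(0.8281) + (0.7050)(0.5606)(-0.2300) = -0.6782, so φ₂ = -42.70°.
Δλ = atan2(sin θ sin δ cos φ₁, cos δ − sin φ₁ sin φ₂) = atan2(0.3846, 0.3471) = 47.933°.
λ₂ = -171.010° + 47.933° = -123.08°.

-42.70°, -123.08°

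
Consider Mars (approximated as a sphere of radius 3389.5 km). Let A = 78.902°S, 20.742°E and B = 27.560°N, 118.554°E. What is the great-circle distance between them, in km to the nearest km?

7010 km

With latitudes φ₁ = -78.902°, φ₂ = 27.560° and longitude difference Δλ = 97.812°:
cos c = sin φ₁ sin φ₂ + cos φ₁ cos φ₂ cos Δλ = (-0.9813)(0.4627) + (0.1925)(0.8865)(-0.1359) = -0.47722,
so c = arccos(-0.47722) = 2.06828 rad.
Distance = R·c = 3389.5 × 2.0683 ≈ 7010 km.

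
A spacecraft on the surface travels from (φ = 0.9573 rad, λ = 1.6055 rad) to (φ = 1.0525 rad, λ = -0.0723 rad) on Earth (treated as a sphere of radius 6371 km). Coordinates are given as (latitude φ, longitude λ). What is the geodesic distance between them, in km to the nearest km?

5245 km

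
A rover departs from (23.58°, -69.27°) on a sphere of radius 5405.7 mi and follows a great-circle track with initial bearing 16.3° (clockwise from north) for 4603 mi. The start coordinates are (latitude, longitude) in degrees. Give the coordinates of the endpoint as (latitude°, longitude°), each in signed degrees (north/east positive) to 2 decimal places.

Angular distance δ = d/R = 4603/5405.7 = 0.85151 rad; initial bearing θ = 0.2845 rad.
sin φ₂ = sin φ₁ cos δ + cos φ₁ sin δ cos θ = (0.4000)(0.6588) + (0.9165)(0.7523)(0.9598) = 0.9253, so φ₂ = 67.71°.
Δλ = atan2(sin θ sin δ cos φ₁, cos δ − sin φ₁ sin φ₂) = atan2(0.1935, 0.2887) = 33.833°.
λ₂ = -69.270° + 33.833° = -35.44°.

67.71°, -35.44°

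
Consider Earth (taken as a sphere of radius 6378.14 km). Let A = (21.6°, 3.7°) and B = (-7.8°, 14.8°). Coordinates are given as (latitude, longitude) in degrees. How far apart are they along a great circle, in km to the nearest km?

3490 km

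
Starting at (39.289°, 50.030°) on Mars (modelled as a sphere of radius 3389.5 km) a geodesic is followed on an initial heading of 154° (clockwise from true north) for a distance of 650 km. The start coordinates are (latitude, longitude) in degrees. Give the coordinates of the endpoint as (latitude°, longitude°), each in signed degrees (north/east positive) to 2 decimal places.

Angular distance δ = d/R = 650/3389.5 = 0.19177 rad; initial bearing θ = 2.6878 rad.
sin φ₂ = sin φ₁ cos δ + cos φ₁ sin δ cos θ = (0.6332)(0.9817) + (0.7740)(0.1906)(-0.8988) = 0.4890, so φ₂ = 29.28°.
Δλ = atan2(sin θ sin δ cos φ₁, cos δ − sin φ₁ sin φ₂) = atan2(0.0647, 0.6720) = 5.497°.
λ₂ = 50.030° + 5.497° = 55.53°.

29.28°, 55.53°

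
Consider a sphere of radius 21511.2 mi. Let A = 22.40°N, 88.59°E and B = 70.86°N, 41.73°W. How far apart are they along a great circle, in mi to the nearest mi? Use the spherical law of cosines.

30249 mi

With latitudes φ₁ = 22.400°, φ₂ = 70.860° and longitude difference Δλ = -130.320°:
cos c = sin φ₁ sin φ₂ + cos φ₁ cos φ₂ cos Δλ = (0.3811)(0.9447) + (0.9245)(0.3279)(-0.6471) = 0.16386,
so c = arccos(0.16386) = 1.40620 rad.
Distance = R·c = 21511.2 × 1.4062 ≈ 30249 mi.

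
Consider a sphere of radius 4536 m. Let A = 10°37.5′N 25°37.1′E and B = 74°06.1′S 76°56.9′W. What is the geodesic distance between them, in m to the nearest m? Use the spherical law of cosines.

8205 m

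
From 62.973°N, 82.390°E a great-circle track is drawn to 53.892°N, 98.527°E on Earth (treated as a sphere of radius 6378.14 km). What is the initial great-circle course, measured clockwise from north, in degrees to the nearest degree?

Δλ = 16.137° = 0.2816 rad.
y = sin Δλ · cos φ₂ = (0.2779)(0.5893) = 0.1638
x = cos φ₁ sin φ₂ − sin φ₁ cos φ₂ cos Δλ = (0.4544)(0.8079) − (0.8908)(0.5893)(0.9606) = -0.1371
θ = atan2(y, x) = 129.94°, so the bearing is 130°.

130°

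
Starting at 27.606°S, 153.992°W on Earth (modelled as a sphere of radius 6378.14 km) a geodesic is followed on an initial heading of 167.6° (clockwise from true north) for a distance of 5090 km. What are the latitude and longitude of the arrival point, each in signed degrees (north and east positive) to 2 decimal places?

-70.59°, -126.43°

Angular distance δ = d/R = 5090/6378.14 = 0.79804 rad; initial bearing θ = 2.9252 rad.
sin φ₂ = sin φ₁ cos δ + cos φ₁ sin δ cos θ = (-0.4634)(0.6981) + (0.8862)(0.7160)(-0.9767) = -0.9432, so φ₂ = -70.59°.
Δλ = atan2(sin θ sin δ cos φ₁, cos δ − sin φ₁ sin φ₂) = atan2(0.1362, 0.2611) = 27.560°.
λ₂ = -153.992° + 27.560° = -126.43°.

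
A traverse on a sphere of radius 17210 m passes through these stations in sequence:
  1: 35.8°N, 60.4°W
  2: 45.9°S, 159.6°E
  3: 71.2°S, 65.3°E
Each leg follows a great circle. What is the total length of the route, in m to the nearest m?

59158 m

Leg 1→2: central angle 2.5915 rad, distance 44598.9 m.
Leg 2→3: central angle 0.8460 rad, distance 14559.3 m.
Total: 44598.9 + 14559.3 ≈ 59158 m.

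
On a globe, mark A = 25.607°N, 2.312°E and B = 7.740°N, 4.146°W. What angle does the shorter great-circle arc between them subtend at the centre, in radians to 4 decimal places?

0.3298 rad

In radians: φ₁ = 0.4469, φ₂ = 0.1351, Δλ = -6.458° = -0.1127 rad.
cos c = sin φ₁ sin φ₂ + cos φ₁ cos φ₂ cos Δλ = (0.4322)(0.1347) + (0.9018)(0.9909)(0.9937) = 0.94610,
so c = arccos(0.94610) = 0.32982 rad.
So the angular separation is 0.3298 rad.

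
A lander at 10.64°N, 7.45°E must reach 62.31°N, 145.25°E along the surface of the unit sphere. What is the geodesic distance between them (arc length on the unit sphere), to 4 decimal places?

Let φ₁ = 0.1857 rad, φ₂ = 1.0875 rad, and Δλ = 2.4051 rad.
Haversine: a = sin²(Δφ/2) + cos φ₁ cos φ₂ sin²(Δλ/2) = 0.1899 + (0.9828)(0.4647)(0.8704) = 0.58742.
Central angle c = 2·arcsin(√a) = 1.74653 rad.
On the unit sphere the arc length equals the central angle: 1.7465.

1.7465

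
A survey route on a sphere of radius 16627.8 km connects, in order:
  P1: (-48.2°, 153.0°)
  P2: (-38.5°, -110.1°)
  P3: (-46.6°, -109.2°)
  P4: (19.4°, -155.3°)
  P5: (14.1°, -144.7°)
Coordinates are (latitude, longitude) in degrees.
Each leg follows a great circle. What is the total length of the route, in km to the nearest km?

47565 km

Leg P1→P2: central angle 1.1577 rad, distance 19250.8 km.
Leg P2→P3: central angle 0.1418 rad, distance 2358.5 km.
Leg P3→P4: central angle 1.3612 rad, distance 22634.2 km.
Leg P4→P5: central angle 0.1998 rad, distance 3321.6 km.
Total: 19250.8 + 2358.5 + 22634.2 + 3321.6 ≈ 47565 km.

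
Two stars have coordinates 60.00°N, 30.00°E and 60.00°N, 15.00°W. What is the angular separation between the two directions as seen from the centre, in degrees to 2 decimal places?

22.06°

Let φ₁ = 1.0472 rad, φ₂ = 1.0472 rad, and Δλ = -0.7854 rad.
Haversine: a = sin²(Δφ/2) + cos φ₁ cos φ₂ sin²(Δλ/2) = 0.0000 + (0.5000)(0.5000)(0.1464) = 0.03661.
Central angle c = 2·arcsin(√a) = 0.38506 rad.
So the angular separation is 22.06°.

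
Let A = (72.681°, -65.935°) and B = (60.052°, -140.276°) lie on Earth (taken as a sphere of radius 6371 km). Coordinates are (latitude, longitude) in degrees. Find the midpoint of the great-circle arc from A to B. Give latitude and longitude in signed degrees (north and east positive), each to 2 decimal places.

70.45°, -113.96°

The central angle between A and B is δ = 0.5210 rad.
With f = 0.5, the slerp weights are sin((1−f)δ)/sin δ = 0.5175 and sin(fδ)/sin δ = 0.5175.
Weighted sum of the unit vectors: (0.5175)·(0.1214,-0.2718,0.9547) + (0.5175)·(-0.3840,-0.3190,0.8665) = (-0.1359, -0.3057, 0.9424).
Converting back: φ = atan2(z, √(x²+y²)) = 70.45°, λ = atan2(y, x) = -113.96°.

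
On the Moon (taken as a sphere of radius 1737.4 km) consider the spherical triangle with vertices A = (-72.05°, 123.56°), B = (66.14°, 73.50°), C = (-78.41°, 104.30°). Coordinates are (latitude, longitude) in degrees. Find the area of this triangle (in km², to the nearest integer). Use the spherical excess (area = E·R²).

1158509 km²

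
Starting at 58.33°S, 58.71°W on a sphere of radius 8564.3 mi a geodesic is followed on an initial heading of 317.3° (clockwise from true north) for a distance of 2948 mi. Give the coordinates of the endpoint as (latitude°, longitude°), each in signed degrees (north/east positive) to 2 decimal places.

Angular distance δ = d/R = 2948/8564.3 = 0.34422 rad; initial bearing θ = 5.5379 rad.
sin φ₂ = sin φ₁ cos δ + cos φ₁ sin δ cos θ = (-0.8511)(0.9413) + (0.5250)(0.3375)(0.7349) = -0.6710, so φ₂ = -42.14°.
Δλ = atan2(sin θ sin δ cos φ₁, cos δ − sin φ₁ sin φ₂) = atan2(-0.1202, 0.3703) = -17.977°.
λ₂ = -58.710° − 17.977° = -76.69°.

-42.14°, -76.69°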